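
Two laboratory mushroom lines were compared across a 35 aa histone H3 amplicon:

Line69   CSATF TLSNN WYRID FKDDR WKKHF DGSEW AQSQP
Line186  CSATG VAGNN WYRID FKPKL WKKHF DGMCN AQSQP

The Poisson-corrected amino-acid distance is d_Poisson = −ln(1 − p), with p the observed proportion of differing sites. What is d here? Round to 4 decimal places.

0.3365

Differing sites — 5:F/G; 6:T/V; 7:L/A; 8:S/G; 18:D/P; 19:D/K; 20:R/L; 28:S/M; 29:E/C; 30:W/N.
p = 10/35 = 0.285714.
d = −ln(1 − 0.285714) = −ln(0.714286) = 0.3365.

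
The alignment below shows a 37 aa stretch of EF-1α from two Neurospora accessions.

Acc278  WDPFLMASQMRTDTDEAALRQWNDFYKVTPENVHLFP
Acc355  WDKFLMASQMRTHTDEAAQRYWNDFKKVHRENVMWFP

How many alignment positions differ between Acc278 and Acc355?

Mismatches occur at site 3 (P→K), site 13 (D→H), site 19 (L→Q), site 21 (Q→Y), site 26 (Y→K), site 29 (T→H), site 30 (P→R), site 34 (H→M), site 35 (L→W).
That gives 9 mismatches out of 37 aligned sites, so the Hamming distance is 9.

9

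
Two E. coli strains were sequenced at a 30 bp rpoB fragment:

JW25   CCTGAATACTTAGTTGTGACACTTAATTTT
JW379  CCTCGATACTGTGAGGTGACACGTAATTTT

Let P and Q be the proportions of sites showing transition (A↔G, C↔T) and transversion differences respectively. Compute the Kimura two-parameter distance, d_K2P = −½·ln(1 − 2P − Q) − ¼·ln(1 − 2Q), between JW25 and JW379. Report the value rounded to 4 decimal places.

Mismatches occur at site 4 (G→C, transversion), site 5 (A→G, transition), site 11 (T→G, transversion), site 12 (A→T, transversion), site 14 (T→A, transversion), site 15 (T→G, transversion), site 23 (T→G, transversion).
Of the 7 differences, 1 transition and 6 transversions over 30 sites: P = 1/30 = 0.033333, Q = 6/30 = 0.200000.
d = −0.5·ln(0.733334) − 0.25·ln(0.600000) = −0.5·(-0.310154) − 0.25·(-0.510826) = 0.2828.

0.2828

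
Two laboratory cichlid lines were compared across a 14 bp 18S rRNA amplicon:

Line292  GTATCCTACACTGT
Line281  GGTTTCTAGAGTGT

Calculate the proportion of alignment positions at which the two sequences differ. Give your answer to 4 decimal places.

The sequences differ at positions 2 (T/G), 3 (A/T), 5 (C/T), 9 (C/G), 11 (C/G).
There are 5 differences over 14 sites, so p = 5/14 = 0.3571.

0.3571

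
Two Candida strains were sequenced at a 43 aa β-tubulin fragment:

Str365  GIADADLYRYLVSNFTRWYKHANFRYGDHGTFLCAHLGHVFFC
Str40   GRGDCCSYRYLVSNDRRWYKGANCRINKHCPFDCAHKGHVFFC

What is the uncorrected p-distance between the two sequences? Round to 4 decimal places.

The sequences differ at positions 2 (I/R), 3 (A/G), 5 (A/C), 6 (D/C), 7 (L/S), 15 (F/D), 16 (T/R), 21 (H/G), 24 (F/C), 26 (Y/I), 27 (G/N), 28 (D/K), 30 (G/C), 31 (T/P), 33 (L/D), 37 (L/K).
There are 16 differences over 43 sites, so p = 16/43 = 0.3721.

0.3721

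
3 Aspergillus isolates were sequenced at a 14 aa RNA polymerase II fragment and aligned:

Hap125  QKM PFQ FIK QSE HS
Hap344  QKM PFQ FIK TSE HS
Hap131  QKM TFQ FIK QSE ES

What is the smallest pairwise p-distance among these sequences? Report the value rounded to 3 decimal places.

Pairwise Hamming distances:
  Hap125 vs Hap344: 1
  Hap125 vs Hap131: 2
  Hap344 vs Hap131: 3
The smallest is 1 mismatch, between Hap125 and Hap344; p = 1/14 = 0.071.

0.071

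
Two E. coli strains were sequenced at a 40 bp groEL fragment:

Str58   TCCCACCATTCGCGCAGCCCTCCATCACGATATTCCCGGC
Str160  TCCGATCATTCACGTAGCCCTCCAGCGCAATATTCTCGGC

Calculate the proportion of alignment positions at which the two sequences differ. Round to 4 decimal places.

0.2000

The sequences differ at positions 4 (C/G), 6 (C/T), 12 (G/A), 15 (C/T), 25 (T/G), 27 (A/G), 29 (G/A), 36 (C/T).
There are 8 differences over 40 sites, so p = 8/40 = 0.2000.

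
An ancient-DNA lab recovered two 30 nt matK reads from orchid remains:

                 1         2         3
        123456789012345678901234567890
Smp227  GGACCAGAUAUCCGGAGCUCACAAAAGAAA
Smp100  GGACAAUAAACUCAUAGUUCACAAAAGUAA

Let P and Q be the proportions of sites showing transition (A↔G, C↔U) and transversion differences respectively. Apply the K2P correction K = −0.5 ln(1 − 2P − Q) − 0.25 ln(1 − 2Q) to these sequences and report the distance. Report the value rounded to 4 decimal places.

0.3854

Differing sites — 5:C/A (Tv); 7:G/U (Tv); 9:U/A (Tv); 11:U/C (Ti); 12:C/U (Ti); 14:G/A (Ti); 15:G/U (Tv); 18:C/U (Ti); 28:A/U (Tv).
Of the 9 differences, 4 transitions and 5 transversions over 30 sites: P = 4/30 = 0.133333, Q = 5/30 = 0.166667.
d = −0.5·ln(0.566667) − 0.25·ln(0.666666) = −0.5·(-0.567983) − 0.25·(-0.405466) = 0.3854.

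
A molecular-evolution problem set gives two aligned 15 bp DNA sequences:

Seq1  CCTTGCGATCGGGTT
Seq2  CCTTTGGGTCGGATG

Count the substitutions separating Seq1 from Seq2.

5

The sequences differ at positions 5 (G/T), 6 (C/G), 8 (A/G), 13 (G/A), 15 (T/G).
That gives 5 mismatches out of 15 aligned sites, so the Hamming distance is 5.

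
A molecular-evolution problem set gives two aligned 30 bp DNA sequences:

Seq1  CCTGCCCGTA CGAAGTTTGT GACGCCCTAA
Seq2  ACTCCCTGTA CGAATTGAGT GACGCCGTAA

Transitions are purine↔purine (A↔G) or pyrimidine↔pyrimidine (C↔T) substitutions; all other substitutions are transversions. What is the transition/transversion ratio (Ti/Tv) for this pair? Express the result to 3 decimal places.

The sequences differ at positions 1 (C/A, transversion), 4 (G/C, transversion), 7 (C/T, transition), 15 (G/T, transversion), 17 (T/G, transversion), 18 (T/A, transversion), 27 (C/G, transversion).
Of the 7 differences, 1 transition and 6 transversions, so Ti/Tv = 1/6 = 0.167.

0.167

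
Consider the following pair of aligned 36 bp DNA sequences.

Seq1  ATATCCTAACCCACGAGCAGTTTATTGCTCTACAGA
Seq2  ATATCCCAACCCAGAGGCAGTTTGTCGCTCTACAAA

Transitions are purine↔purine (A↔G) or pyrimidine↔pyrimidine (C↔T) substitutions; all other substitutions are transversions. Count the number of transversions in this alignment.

Differing sites — 7:T/C (Ti); 14:C/G (Tv); 15:G/A (Ti); 16:A/G (Ti); 24:A/G (Ti); 26:T/C (Ti); 35:G/A (Ti).
Of the 7 differences, 6 transitions and 1 transversion, so the answer is 1.

1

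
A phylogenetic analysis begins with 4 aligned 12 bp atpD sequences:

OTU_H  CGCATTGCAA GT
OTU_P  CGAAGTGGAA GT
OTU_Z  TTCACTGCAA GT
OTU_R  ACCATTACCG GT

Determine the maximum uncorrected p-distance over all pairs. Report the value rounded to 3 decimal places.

Pairwise Hamming distances:
  OTU_H vs OTU_P: 3
  OTU_H vs OTU_Z: 3
  OTU_H vs OTU_R: 5
  OTU_P vs OTU_Z: 5
  OTU_P vs OTU_R: 8
  OTU_Z vs OTU_R: 6
The largest is 8 mismatches, between OTU_P and OTU_R; p = 8/12 = 0.667.

0.667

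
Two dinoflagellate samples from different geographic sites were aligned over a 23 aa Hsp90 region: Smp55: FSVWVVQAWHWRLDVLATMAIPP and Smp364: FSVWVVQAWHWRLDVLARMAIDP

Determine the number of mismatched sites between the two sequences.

2

The sequences differ at positions 18 (T/R), 22 (P/D).
That gives 2 mismatches out of 23 aligned sites, so the Hamming distance is 2.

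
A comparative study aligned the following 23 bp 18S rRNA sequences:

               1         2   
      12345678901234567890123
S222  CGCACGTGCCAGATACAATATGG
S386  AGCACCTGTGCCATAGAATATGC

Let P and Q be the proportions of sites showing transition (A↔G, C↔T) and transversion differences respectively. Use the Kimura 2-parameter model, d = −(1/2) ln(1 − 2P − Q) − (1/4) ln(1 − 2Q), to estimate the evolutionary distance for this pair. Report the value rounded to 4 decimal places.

0.4828

Differing sites — 1:C/A (Tv); 6:G/C (Tv); 9:C/T (Ti); 10:C/G (Tv); 11:A/C (Tv); 12:G/C (Tv); 16:C/G (Tv); 23:G/C (Tv).
Of the 8 differences, 1 transition and 7 transversions over 23 sites: P = 1/23 = 0.043478, Q = 7/23 = 0.304348.
d = −0.5·ln(0.608696) − 0.25·ln(0.391304) = −0.5·(-0.496436) − 0.25·(-0.938271) = 0.4828.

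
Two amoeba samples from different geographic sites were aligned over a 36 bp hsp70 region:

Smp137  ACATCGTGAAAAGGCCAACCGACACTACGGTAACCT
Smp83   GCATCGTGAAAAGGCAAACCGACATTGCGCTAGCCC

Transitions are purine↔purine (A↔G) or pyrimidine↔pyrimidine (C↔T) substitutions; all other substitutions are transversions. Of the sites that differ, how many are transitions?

Differing sites — 1:A/G (Ti); 16:C/A (Tv); 25:C/T (Ti); 27:A/G (Ti); 30:G/C (Tv); 33:A/G (Ti); 36:T/C (Ti).
Of the 7 differences, 5 transitions and 2 transversions, so the answer is 5.

5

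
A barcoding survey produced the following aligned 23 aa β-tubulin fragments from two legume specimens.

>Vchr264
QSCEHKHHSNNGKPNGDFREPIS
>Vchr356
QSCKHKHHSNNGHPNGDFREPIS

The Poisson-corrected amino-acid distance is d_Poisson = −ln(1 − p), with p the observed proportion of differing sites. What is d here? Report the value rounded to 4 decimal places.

0.0910

Mismatches occur at site 4 (E↔K), site 13 (K↔H).
p = 2/23 = 0.086957.
d = −ln(1 − 0.086957) = −ln(0.913043) = 0.0910.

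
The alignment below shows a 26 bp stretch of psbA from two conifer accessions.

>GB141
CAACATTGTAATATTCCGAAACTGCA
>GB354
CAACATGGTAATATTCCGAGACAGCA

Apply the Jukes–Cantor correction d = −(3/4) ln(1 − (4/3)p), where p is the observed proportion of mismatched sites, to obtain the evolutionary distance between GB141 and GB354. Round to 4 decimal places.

0.1253

The sequences differ at positions 7 (T/G), 20 (A/G), 23 (T/A).
p = 3/26 = 0.115385.
d = −0.75 · ln(1 − (4/3)·0.115385) = −0.75 · ln(0.846153) = −0.75 · (-0.167055) = 0.1253.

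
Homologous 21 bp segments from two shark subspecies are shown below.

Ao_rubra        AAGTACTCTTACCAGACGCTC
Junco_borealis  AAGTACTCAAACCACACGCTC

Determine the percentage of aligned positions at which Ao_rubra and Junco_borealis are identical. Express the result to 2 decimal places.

Mismatches occur at site 9 (T/A), site 10 (T/A), site 15 (G/C).
18 of the 21 sites match, so the percent identity is 18/21 × 100 = 85.71%.

85.71%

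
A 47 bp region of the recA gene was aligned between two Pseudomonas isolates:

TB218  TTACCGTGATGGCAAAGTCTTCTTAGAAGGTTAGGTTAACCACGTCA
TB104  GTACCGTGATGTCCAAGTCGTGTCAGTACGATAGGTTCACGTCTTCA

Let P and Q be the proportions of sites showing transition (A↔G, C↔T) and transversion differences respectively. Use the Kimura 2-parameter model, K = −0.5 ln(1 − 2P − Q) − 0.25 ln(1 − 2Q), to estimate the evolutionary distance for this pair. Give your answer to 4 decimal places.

The sequences differ at positions 1 (T/G, transversion), 12 (G/T, transversion), 14 (A/C, transversion), 20 (T/G, transversion), 22 (C/G, transversion), 24 (T/C, transition), 27 (A/T, transversion), 29 (G/C, transversion), 31 (T/A, transversion), 38 (A/C, transversion), 41 (C/G, transversion), 42 (A/T, transversion), 44 (G/T, transversion).
Of the 13 differences, 1 transition and 12 transversions over 47 sites: P = 1/47 = 0.021277, Q = 12/47 = 0.255319.
d = −0.5·ln(0.702127) − 0.25·ln(0.489362) = −0.5·(-0.353641) − 0.25·(-0.714653) = 0.3555.

0.3555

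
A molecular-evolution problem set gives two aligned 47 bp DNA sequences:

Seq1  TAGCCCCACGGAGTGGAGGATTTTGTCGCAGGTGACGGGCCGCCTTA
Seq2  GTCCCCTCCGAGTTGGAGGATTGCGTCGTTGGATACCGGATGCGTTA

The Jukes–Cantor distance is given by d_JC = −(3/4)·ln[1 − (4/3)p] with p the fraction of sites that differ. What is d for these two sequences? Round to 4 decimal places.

0.5360

The sequences differ at positions 1 (T/G), 2 (A/T), 3 (G/C), 7 (C/T), 8 (A/C), 11 (G/A), 12 (A/G), 13 (G/T), 23 (T/G), 24 (T/C), 29 (C/T), 30 (A/T), 33 (T/A), 34 (G/T), 37 (G/C), 40 (C/A), 41 (C/T), 44 (C/G).
p = 18/47 = 0.382979.
d = −0.75 · ln(1 − (4/3)·0.382979) = −0.75 · ln(0.489361) = −0.75 · (-0.714655) = 0.5360.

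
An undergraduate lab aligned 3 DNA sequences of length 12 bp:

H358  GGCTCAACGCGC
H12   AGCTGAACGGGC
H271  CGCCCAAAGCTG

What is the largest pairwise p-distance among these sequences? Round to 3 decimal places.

Pairwise Hamming distances:
  H358 vs H12: 3
  H358 vs H271: 5
  H12 vs H271: 7
The largest is 7 mismatches, between H12 and H271; p = 7/12 = 0.583.

0.583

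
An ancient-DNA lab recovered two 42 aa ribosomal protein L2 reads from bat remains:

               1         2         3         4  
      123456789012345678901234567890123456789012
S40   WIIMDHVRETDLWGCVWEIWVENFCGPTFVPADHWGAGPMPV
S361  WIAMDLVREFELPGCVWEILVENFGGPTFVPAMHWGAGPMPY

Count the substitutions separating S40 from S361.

9

The sequences differ at positions 3 (I/A), 6 (H/L), 10 (T/F), 11 (D/E), 13 (W/P), 20 (W/L), 25 (C/G), 33 (D/M), 42 (V/Y).
That gives 9 mismatches out of 42 aligned sites, so the Hamming distance is 9.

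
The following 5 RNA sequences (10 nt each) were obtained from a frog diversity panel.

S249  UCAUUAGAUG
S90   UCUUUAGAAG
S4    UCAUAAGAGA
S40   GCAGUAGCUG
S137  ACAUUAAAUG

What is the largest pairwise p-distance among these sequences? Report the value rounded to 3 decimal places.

Pairwise Hamming distances:
  S249 vs S90: 2
  S249 vs S4: 3
  S249 vs S40: 3
  S249 vs S137: 2
  S90 vs S4: 4
  S90 vs S40: 5
  S90 vs S137: 4
  S4 vs S40: 6
  S4 vs S137: 5
  S40 vs S137: 4
The largest is 6 mismatches, between S4 and S40; p = 6/10 = 0.600.

0.600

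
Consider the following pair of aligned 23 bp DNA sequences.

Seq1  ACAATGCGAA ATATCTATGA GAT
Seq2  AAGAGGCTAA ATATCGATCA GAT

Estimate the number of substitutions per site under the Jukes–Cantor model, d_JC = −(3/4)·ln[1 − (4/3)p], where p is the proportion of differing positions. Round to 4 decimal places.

0.3206

The sequences differ at positions 2 (C/A), 3 (A/G), 5 (T/G), 8 (G/T), 16 (T/G), 19 (G/C).
p = 6/23 = 0.260870.
d = −0.75 · ln(1 − (4/3)·0.260870) = −0.75 · ln(0.652173) = −0.75 · (-0.427445) = 0.3206.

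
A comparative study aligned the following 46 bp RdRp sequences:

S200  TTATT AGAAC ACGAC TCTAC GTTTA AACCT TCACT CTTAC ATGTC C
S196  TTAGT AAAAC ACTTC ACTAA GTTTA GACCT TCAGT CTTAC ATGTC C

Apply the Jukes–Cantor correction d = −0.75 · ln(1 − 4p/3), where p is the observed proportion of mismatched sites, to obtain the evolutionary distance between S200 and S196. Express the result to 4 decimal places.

0.1979

Differing sites — 4:T/G; 7:G/A; 13:G/T; 14:A/T; 16:T/A; 20:C/A; 26:A/G; 34:C/G.
p = 8/46 = 0.173913.
d = −0.75 · ln(1 − (4/3)·0.173913) = −0.75 · ln(0.768116) = −0.75 · (-0.263815) = 0.1979.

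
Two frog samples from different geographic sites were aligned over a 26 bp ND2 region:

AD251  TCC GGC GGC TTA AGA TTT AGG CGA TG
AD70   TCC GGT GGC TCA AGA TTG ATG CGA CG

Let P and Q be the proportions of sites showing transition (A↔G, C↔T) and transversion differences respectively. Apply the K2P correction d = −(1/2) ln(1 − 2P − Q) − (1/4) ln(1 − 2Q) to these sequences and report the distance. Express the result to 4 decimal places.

Differing sites — 6:C/T (Ti); 11:T/C (Ti); 18:T/G (Tv); 20:G/T (Tv); 25:T/C (Ti).
Of the 5 differences, 3 transitions and 2 transversions over 26 sites: P = 3/26 = 0.115385, Q = 2/26 = 0.076923.
d = −0.5·ln(0.692307) − 0.25·ln(0.846154) = −0.5·(-0.367726) − 0.25·(-0.167054) = 0.2256.

0.2256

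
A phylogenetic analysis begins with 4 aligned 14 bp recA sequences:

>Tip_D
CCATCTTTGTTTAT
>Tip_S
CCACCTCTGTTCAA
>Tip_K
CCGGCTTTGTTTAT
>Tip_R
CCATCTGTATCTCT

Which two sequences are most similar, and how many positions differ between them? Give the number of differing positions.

2

Pairwise Hamming distances:
  Tip_D vs Tip_S: 4
  Tip_D vs Tip_K: 2
  Tip_D vs Tip_R: 4
  Tip_S vs Tip_K: 5
  Tip_S vs Tip_R: 7
  Tip_K vs Tip_R: 6
The smallest is 2, between Tip_D and Tip_K.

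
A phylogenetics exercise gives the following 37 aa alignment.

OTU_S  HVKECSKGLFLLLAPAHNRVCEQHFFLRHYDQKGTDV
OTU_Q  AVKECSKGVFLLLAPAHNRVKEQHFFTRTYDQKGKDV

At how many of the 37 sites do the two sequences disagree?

6

Mismatches occur at site 1 (H/A), site 9 (L/V), site 21 (C/K), site 27 (L/T), site 29 (H/T), site 35 (T/K).
That gives 6 mismatches out of 37 aligned sites, so the Hamming distance is 6.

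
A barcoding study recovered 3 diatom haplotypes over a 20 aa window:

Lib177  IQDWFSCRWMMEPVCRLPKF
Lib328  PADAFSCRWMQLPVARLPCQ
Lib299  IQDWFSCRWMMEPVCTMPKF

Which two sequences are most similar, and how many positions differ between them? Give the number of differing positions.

2

Pairwise Hamming distances:
  Lib177 vs Lib328: 8
  Lib177 vs Lib299: 2
  Lib328 vs Lib299: 10
The smallest is 2, between Lib177 and Lib299.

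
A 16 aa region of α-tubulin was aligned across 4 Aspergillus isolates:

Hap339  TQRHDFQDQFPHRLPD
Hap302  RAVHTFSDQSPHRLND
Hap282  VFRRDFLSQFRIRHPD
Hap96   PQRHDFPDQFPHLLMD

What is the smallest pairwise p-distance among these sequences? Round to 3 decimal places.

Pairwise Hamming distances:
  Hap339 vs Hap302: 7
  Hap339 vs Hap282: 8
  Hap339 vs Hap96: 4
  Hap302 vs Hap282: 12
  Hap302 vs Hap96: 8
  Hap282 vs Hap96: 10
The smallest is 4 mismatches, between Hap339 and Hap96; p = 4/16 = 0.250.

0.250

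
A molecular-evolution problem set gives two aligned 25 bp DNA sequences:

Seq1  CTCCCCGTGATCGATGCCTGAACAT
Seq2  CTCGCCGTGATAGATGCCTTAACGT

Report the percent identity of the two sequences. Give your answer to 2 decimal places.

84.00%

Mismatches occur at site 4 (C↔G), site 12 (C↔A), site 20 (G↔T), site 24 (A↔G).
21 of the 25 sites match, so the percent identity is 21/25 × 100 = 84.00%.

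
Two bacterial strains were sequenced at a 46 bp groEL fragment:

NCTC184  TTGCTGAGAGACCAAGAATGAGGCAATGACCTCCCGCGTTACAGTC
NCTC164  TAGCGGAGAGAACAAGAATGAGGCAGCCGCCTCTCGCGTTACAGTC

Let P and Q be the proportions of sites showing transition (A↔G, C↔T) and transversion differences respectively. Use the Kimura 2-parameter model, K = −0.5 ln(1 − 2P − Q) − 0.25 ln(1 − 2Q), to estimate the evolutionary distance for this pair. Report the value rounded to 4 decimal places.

Mismatches occur at site 2 (T↔A, transversion), site 5 (T↔G, transversion), site 12 (C↔A, transversion), site 26 (A↔G, transition), site 27 (T↔C, transition), site 28 (G↔C, transversion), site 29 (A↔G, transition), site 34 (C↔T, transition).
Of the 8 differences, 4 transitions and 4 transversions over 46 sites: P = 4/46 = 0.086957, Q = 4/46 = 0.086957.
d = −0.5·ln(0.739129) − 0.25·ln(0.826086) = −0.5·(-0.302283) − 0.25·(-0.191056) = 0.1989.

0.1989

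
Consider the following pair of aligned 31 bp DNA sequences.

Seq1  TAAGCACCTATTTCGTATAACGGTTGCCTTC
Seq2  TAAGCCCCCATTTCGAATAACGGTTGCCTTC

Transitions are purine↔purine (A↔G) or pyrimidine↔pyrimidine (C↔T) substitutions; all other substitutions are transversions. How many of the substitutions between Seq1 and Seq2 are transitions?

1

Mismatches occur at site 6 (A/C, transversion), site 9 (T/C, transition), site 16 (T/A, transversion).
Of the 3 differences, 1 transition and 2 transversions, so the answer is 1.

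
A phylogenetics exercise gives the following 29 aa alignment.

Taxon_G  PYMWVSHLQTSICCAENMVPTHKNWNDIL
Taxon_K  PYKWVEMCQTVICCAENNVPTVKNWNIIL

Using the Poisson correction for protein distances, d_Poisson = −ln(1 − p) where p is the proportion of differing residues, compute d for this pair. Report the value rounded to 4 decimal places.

0.3228

Differing sites — 3:M/K; 6:S/E; 7:H/M; 8:L/C; 11:S/V; 18:M/N; 22:H/V; 27:D/I.
p = 8/29 = 0.275862.
d = −ln(1 − 0.275862) = −ln(0.724138) = 0.3228.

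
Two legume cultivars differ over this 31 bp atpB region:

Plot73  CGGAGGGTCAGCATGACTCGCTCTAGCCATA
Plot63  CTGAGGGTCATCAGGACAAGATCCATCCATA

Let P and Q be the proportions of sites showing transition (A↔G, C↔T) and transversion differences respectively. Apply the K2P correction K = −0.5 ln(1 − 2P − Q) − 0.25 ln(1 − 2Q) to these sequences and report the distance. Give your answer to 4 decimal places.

0.3217

Mismatches occur at site 2 (G↔T, transversion), site 11 (G↔T, transversion), site 14 (T↔G, transversion), site 18 (T↔A, transversion), site 19 (C↔A, transversion), site 21 (C↔A, transversion), site 24 (T↔C, transition), site 26 (G↔T, transversion).
Of the 8 differences, 1 transition and 7 transversions over 31 sites: P = 1/31 = 0.032258, Q = 7/31 = 0.225806.
d = −0.5·ln(0.709678) − 0.25·ln(0.548388) = −0.5·(-0.342944) − 0.25·(-0.600772) = 0.3217.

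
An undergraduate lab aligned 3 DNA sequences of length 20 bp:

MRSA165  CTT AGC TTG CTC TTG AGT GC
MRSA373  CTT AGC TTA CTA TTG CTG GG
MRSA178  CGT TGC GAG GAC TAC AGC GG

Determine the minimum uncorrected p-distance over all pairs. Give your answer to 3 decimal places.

0.300

Pairwise Hamming distances:
  MRSA165 vs MRSA373: 6
  MRSA165 vs MRSA178: 10
  MRSA373 vs MRSA178: 13
The smallest is 6 mismatches, between MRSA165 and MRSA373; p = 6/20 = 0.300.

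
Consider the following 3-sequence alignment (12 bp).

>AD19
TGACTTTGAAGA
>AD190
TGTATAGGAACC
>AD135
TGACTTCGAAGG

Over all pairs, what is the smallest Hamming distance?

Pairwise Hamming distances:
  AD19 vs AD190: 6
  AD19 vs AD135: 2
  AD190 vs AD135: 6
The smallest is 2, between AD19 and AD135.

2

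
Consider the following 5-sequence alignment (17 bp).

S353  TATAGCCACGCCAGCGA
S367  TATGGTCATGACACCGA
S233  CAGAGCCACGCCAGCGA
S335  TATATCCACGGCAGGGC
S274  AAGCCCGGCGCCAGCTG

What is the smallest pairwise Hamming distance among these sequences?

Pairwise Hamming distances:
  S353 vs S367: 5
  S353 vs S233: 2
  S353 vs S335: 4
  S353 vs S274: 8
  S367 vs S233: 7
  S367 vs S335: 8
  S367 vs S274: 12
  S233 vs S335: 6
  S233 vs S274: 7
  S335 vs S274: 10
The smallest is 2, between S353 and S233.

2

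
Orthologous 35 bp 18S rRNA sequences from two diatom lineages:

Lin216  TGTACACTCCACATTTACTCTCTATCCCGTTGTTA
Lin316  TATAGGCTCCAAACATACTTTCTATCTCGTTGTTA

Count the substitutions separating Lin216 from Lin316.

The sequences differ at positions 2 (G/A), 5 (C/G), 6 (A/G), 12 (C/A), 14 (T/C), 15 (T/A), 20 (C/T), 27 (C/T).
That gives 8 mismatches out of 35 aligned sites, so the Hamming distance is 8.

8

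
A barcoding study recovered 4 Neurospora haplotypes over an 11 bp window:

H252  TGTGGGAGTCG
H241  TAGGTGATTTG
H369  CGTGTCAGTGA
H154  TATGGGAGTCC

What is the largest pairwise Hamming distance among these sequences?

7

Pairwise Hamming distances:
  H252 vs H241: 5
  H252 vs H369: 5
  H252 vs H154: 2
  H241 vs H369: 7
  H241 vs H154: 5
  H369 vs H154: 6
The largest is 7, between H241 and H369.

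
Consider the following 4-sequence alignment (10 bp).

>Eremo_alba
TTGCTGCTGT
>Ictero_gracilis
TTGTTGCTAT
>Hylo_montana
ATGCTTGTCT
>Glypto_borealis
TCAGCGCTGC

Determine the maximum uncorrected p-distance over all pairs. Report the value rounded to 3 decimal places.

0.900

Pairwise Hamming distances:
  Eremo_alba vs Ictero_gracilis: 2
  Eremo_alba vs Hylo_montana: 4
  Eremo_alba vs Glypto_borealis: 5
  Ictero_gracilis vs Hylo_montana: 5
  Ictero_gracilis vs Glypto_borealis: 6
  Hylo_montana vs Glypto_borealis: 9
The largest is 9 mismatches, between Hylo_montana and Glypto_borealis; p = 9/10 = 0.900.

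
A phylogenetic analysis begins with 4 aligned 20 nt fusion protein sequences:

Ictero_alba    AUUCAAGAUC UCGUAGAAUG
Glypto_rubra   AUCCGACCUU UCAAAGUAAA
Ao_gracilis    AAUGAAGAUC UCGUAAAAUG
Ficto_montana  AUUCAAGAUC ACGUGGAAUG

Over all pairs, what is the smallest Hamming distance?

2

Pairwise Hamming distances:
  Ictero_alba vs Glypto_rubra: 10
  Ictero_alba vs Ao_gracilis: 3
  Ictero_alba vs Ficto_montana: 2
  Glypto_rubra vs Ao_gracilis: 13
  Glypto_rubra vs Ficto_montana: 12
  Ao_gracilis vs Ficto_montana: 5
The smallest is 2, between Ictero_alba and Ficto_montana.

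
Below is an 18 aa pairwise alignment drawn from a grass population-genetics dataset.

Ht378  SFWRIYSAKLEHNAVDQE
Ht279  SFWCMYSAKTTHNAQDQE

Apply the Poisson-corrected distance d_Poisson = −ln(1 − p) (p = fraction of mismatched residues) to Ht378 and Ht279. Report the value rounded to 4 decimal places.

0.3254

The sequences differ at positions 4 (R/C), 5 (I/M), 10 (L/T), 11 (E/T), 15 (V/Q).
p = 5/18 = 0.277778.
d = −ln(1 − 0.277778) = −ln(0.722222) = 0.3254.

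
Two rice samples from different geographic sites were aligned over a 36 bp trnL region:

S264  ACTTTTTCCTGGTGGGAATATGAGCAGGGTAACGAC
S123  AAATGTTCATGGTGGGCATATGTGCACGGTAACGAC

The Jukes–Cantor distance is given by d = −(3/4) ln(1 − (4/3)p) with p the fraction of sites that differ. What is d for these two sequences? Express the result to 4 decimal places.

Differing sites — 2:C/A; 3:T/A; 5:T/G; 9:C/A; 17:A/C; 23:A/T; 27:G/C.
p = 7/36 = 0.194444.
d = −0.75 · ln(1 − (4/3)·0.194444) = −0.75 · ln(0.740741) = −0.75 · (-0.300104) = 0.2251.

0.2251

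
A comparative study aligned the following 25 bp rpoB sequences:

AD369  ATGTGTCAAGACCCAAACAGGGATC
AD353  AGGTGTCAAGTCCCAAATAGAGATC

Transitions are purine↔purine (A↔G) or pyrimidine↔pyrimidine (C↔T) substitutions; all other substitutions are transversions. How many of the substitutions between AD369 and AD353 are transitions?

Differing sites — 2:T/G (Tv); 11:A/T (Tv); 18:C/T (Ti); 21:G/A (Ti).
Of the 4 differences, 2 transitions and 2 transversions, so the answer is 2.

2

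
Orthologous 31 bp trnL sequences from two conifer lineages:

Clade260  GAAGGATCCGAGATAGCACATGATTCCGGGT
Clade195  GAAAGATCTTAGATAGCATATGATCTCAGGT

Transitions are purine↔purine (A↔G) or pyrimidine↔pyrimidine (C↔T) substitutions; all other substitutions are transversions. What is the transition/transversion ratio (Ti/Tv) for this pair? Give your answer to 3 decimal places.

Mismatches occur at site 4 (G/A, transition), site 9 (C/T, transition), site 10 (G/T, transversion), site 19 (C/T, transition), site 25 (T/C, transition), site 26 (C/T, transition), site 28 (G/A, transition).
Of the 7 differences, 6 transitions and 1 transversion, so Ti/Tv = 6/1 = 6.000.

6.000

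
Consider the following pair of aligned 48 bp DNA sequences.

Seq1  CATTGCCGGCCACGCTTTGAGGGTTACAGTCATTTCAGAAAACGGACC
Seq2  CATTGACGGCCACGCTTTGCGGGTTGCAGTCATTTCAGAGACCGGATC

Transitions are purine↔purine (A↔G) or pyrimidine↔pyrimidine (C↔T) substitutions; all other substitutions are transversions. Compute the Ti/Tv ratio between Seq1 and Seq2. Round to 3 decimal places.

1.000

The sequences differ at positions 6 (C/A, transversion), 20 (A/C, transversion), 26 (A/G, transition), 40 (A/G, transition), 42 (A/C, transversion), 47 (C/T, transition).
Of the 6 differences, 3 transitions and 3 transversions, so Ti/Tv = 3/3 = 1.000.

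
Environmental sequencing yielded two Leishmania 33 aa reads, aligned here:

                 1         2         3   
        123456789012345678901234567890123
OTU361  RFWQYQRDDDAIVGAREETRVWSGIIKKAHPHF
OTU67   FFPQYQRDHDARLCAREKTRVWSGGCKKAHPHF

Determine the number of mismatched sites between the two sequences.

9

Mismatches occur at site 1 (R↔F), site 3 (W↔P), site 9 (D↔H), site 12 (I↔R), site 13 (V↔L), site 14 (G↔C), site 18 (E↔K), site 25 (I↔G), site 26 (I↔C).
That gives 9 mismatches out of 33 aligned sites, so the Hamming distance is 9.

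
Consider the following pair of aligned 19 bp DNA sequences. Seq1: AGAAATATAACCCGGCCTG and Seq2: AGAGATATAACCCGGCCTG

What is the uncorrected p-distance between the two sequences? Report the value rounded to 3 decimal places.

0.053

A single mismatch occurs at site 4 (A/G).
There are 1 differences over 19 sites, so p = 1/19 = 0.053.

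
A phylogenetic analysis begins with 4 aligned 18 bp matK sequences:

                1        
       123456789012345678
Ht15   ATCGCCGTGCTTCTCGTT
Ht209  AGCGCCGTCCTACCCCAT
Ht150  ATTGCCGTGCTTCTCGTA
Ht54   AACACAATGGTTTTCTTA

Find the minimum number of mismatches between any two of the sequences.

Pairwise Hamming distances:
  Ht15 vs Ht209: 6
  Ht15 vs Ht150: 2
  Ht15 vs Ht54: 8
  Ht209 vs Ht150: 8
  Ht209 vs Ht54: 12
  Ht150 vs Ht54: 8
The smallest is 2, between Ht15 and Ht150.

2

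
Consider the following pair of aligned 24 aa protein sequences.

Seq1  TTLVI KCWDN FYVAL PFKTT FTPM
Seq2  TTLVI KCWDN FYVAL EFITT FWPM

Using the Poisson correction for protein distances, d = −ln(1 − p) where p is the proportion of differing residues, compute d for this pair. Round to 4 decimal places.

0.1335

The sequences differ at positions 16 (P/E), 18 (K/I), 22 (T/W).
p = 3/24 = 0.125000.
d = −ln(1 − 0.125000) = −ln(0.875000) = 0.1335.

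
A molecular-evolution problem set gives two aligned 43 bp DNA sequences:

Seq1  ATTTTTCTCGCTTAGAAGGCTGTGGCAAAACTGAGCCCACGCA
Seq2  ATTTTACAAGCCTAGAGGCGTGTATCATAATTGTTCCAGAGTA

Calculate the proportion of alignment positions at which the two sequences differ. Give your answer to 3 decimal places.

0.395

Mismatches occur at site 6 (T↔A), site 8 (T↔A), site 9 (C↔A), site 12 (T↔C), site 17 (A↔G), site 19 (G↔C), site 20 (C↔G), site 24 (G↔A), site 25 (G↔T), site 28 (A↔T), site 31 (C↔T), site 34 (A↔T), site 35 (G↔T), site 38 (C↔A), site 39 (A↔G), site 40 (C↔A), site 42 (C↔T).
There are 17 differences over 43 sites, so p = 17/43 = 0.395.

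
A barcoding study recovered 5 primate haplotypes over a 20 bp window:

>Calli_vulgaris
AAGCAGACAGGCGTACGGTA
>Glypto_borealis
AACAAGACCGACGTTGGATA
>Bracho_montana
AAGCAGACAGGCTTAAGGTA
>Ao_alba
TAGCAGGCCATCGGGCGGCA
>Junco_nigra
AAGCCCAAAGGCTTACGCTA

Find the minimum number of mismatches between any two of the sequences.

2

Pairwise Hamming distances:
  Calli_vulgaris vs Glypto_borealis: 7
  Calli_vulgaris vs Bracho_montana: 2
  Calli_vulgaris vs Ao_alba: 8
  Calli_vulgaris vs Junco_nigra: 5
  Glypto_borealis vs Bracho_montana: 8
  Glypto_borealis vs Ao_alba: 11
  Glypto_borealis vs Junco_nigra: 11
  Bracho_montana vs Ao_alba: 10
  Bracho_montana vs Junco_nigra: 5
  Ao_alba vs Junco_nigra: 13
The smallest is 2, between Calli_vulgaris and Bracho_montana.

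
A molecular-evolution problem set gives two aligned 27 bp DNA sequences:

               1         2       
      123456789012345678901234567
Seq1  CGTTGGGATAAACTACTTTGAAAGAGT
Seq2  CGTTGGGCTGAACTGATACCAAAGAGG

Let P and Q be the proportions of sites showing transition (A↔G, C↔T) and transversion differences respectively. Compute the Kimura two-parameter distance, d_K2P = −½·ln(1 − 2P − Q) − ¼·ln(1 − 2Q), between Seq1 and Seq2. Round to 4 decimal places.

0.3773

Differing sites — 8:A/C (Tv); 10:A/G (Ti); 15:A/G (Ti); 16:C/A (Tv); 18:T/A (Tv); 19:T/C (Ti); 20:G/C (Tv); 27:T/G (Tv).
Of the 8 differences, 3 transitions and 5 transversions over 27 sites: P = 3/27 = 0.111111, Q = 5/27 = 0.185185.
d = −0.5·ln(0.592593) − 0.25·ln(0.629630) = −0.5·(-0.523247) − 0.25·(-0.462623) = 0.3773.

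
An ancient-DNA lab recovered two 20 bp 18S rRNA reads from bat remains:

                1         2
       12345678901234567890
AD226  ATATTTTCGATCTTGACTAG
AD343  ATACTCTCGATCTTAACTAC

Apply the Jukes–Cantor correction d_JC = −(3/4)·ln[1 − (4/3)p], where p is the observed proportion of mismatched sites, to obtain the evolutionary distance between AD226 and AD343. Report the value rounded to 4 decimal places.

Differing sites — 4:T/C; 6:T/C; 15:G/A; 20:G/C.
p = 4/20 = 0.200000.
d = −0.75 · ln(1 − (4/3)·0.200000) = −0.75 · ln(0.733333) = −0.75 · (-0.310155) = 0.2326.

0.2326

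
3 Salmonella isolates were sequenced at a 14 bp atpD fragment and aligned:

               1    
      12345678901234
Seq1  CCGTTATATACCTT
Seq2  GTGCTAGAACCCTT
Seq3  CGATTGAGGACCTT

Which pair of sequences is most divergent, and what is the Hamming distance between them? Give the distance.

9

Pairwise Hamming distances:
  Seq1 vs Seq2: 6
  Seq1 vs Seq3: 6
  Seq2 vs Seq3: 9
The largest is 9, between Seq2 and Seq3.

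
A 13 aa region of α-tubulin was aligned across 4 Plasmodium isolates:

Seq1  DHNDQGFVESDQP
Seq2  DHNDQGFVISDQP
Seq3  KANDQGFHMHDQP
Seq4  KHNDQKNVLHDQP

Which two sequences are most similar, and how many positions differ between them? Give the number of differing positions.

Pairwise Hamming distances:
  Seq1 vs Seq2: 1
  Seq1 vs Seq3: 5
  Seq1 vs Seq4: 5
  Seq2 vs Seq3: 5
  Seq2 vs Seq4: 5
  Seq3 vs Seq4: 5
The smallest is 1, between Seq1 and Seq2.

1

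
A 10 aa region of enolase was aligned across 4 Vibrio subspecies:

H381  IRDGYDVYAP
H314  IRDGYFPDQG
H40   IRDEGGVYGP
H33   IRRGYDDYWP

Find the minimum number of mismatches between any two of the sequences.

Pairwise Hamming distances:
  H381 vs H314: 5
  H381 vs H40: 4
  H381 vs H33: 3
  H314 vs H40: 7
  H314 vs H33: 6
  H40 vs H33: 6
The smallest is 3, between H381 and H33.

3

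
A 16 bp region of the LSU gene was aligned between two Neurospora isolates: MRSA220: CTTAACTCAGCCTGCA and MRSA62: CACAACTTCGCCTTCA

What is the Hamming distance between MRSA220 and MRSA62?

Differing sites — 2:T/A; 3:T/C; 8:C/T; 9:A/C; 14:G/T.
That gives 5 mismatches out of 16 aligned sites, so the Hamming distance is 5.

5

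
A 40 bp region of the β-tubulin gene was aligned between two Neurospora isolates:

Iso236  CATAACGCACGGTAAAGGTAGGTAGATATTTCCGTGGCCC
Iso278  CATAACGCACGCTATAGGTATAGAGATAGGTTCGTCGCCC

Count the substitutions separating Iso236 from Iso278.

Differing sites — 12:G/C; 15:A/T; 21:G/T; 22:G/A; 23:T/G; 29:T/G; 30:T/G; 32:C/T; 36:G/C.
That gives 9 mismatches out of 40 aligned sites, so the Hamming distance is 9.

9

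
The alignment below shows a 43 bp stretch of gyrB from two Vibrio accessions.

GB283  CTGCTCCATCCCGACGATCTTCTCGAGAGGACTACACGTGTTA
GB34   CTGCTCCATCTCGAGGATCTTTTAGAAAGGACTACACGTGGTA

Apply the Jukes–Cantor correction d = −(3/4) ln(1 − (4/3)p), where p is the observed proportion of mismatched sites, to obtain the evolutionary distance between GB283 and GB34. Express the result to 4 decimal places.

The sequences differ at positions 11 (C/T), 15 (C/G), 22 (C/T), 24 (C/A), 27 (G/A), 41 (T/G).
p = 6/43 = 0.139535.
d = −0.75 · ln(1 − (4/3)·0.139535) = −0.75 · ln(0.813953) = −0.75 · (-0.205853) = 0.1544.

0.1544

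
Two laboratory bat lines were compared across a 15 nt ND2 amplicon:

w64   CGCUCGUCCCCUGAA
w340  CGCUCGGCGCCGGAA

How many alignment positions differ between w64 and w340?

Mismatches occur at site 7 (U/G), site 9 (C/G), site 12 (U/G).
That gives 3 mismatches out of 15 aligned sites, so the Hamming distance is 3.

3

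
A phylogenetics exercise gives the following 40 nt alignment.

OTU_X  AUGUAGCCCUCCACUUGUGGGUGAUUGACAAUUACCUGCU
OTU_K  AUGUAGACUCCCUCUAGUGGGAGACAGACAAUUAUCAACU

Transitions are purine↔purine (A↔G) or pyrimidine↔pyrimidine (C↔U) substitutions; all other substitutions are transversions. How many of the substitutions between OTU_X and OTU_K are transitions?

5

Mismatches occur at site 7 (C↔A, transversion), site 9 (C↔U, transition), site 10 (U↔C, transition), site 13 (A↔U, transversion), site 16 (U↔A, transversion), site 22 (U↔A, transversion), site 25 (U↔C, transition), site 26 (U↔A, transversion), site 35 (C↔U, transition), site 37 (U↔A, transversion), site 38 (G↔A, transition).
Of the 11 differences, 5 transitions and 6 transversions, so the answer is 5.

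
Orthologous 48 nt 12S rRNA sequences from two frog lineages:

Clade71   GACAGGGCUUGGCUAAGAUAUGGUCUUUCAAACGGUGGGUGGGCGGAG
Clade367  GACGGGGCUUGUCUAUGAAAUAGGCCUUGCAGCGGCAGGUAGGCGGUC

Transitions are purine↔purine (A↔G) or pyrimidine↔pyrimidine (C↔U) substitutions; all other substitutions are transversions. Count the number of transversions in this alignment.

Differing sites — 4:A/G (Ti); 12:G/U (Tv); 16:A/U (Tv); 19:U/A (Tv); 22:G/A (Ti); 24:U/G (Tv); 26:U/C (Ti); 29:C/G (Tv); 30:A/C (Tv); 32:A/G (Ti); 36:U/C (Ti); 37:G/A (Ti); 41:G/A (Ti); 47:A/U (Tv); 48:G/C (Tv).
Of the 15 differences, 7 transitions and 8 transversions, so the answer is 8.

8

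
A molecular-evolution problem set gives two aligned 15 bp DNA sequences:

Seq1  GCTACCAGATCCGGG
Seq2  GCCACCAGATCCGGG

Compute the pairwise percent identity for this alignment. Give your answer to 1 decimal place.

Differing sites — 3:T/C.
14 of the 15 sites match, so the percent identity is 14/15 × 100 = 93.3%.

93.3%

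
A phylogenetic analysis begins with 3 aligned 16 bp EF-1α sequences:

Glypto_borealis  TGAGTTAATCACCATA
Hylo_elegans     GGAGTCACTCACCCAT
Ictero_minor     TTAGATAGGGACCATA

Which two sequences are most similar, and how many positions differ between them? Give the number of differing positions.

5

Pairwise Hamming distances:
  Glypto_borealis vs Hylo_elegans: 6
  Glypto_borealis vs Ictero_minor: 5
  Hylo_elegans vs Ictero_minor: 10
The smallest is 5, between Glypto_borealis and Ictero_minor.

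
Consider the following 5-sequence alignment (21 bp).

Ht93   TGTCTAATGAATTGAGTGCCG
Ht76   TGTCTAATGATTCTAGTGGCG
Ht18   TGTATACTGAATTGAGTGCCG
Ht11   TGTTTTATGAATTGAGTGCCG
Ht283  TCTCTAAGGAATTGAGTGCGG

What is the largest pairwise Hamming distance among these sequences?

7

Pairwise Hamming distances:
  Ht93 vs Ht76: 4
  Ht93 vs Ht18: 2
  Ht93 vs Ht11: 2
  Ht93 vs Ht283: 3
  Ht76 vs Ht18: 6
  Ht76 vs Ht11: 6
  Ht76 vs Ht283: 7
  Ht18 vs Ht11: 3
  Ht18 vs Ht283: 5
  Ht11 vs Ht283: 5
The largest is 7, between Ht76 and Ht283.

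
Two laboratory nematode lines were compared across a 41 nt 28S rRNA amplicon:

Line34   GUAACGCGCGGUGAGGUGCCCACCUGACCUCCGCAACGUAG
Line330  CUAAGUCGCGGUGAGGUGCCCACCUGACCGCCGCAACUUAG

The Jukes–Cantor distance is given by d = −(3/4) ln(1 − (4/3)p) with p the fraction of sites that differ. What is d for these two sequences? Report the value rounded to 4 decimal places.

Mismatches occur at site 1 (G↔C), site 5 (C↔G), site 6 (G↔U), site 30 (U↔G), site 38 (G↔U).
p = 5/41 = 0.121951.
d = −0.75 · ln(1 − (4/3)·0.121951) = −0.75 · ln(0.837399) = −0.75 · (-0.177455) = 0.1331.

0.1331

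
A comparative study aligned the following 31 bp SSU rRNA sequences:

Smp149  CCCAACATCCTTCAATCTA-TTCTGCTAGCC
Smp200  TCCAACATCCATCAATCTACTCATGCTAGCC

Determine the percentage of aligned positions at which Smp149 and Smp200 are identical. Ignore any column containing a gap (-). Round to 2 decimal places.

86.67%

Excluding the 1 gap column leaves 30 comparable sites.
The sequences differ at positions 1 (C/T), 11 (T/A), 22 (T/C), 23 (C/A).
26 of the 30 comparable sites match, so the percent identity is 26/30 × 100 = 86.67%.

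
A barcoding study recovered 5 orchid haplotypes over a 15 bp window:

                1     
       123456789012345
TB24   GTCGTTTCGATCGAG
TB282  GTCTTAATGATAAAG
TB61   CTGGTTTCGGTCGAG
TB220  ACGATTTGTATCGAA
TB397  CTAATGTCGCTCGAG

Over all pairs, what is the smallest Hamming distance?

3

Pairwise Hamming distances:
  TB24 vs TB282: 6
  TB24 vs TB61: 3
  TB24 vs TB220: 7
  TB24 vs TB397: 5
  TB282 vs TB61: 9
  TB282 vs TB220: 11
  TB282 vs TB397: 9
  TB61 vs TB220: 7
  TB61 vs TB397: 4
  TB220 vs TB397: 8
The smallest is 3, between TB24 and TB61.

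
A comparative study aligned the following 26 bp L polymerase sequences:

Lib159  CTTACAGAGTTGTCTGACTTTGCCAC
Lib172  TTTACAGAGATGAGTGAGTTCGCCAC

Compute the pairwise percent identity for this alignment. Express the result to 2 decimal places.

76.92%

Mismatches occur at site 1 (C↔T), site 10 (T↔A), site 13 (T↔A), site 14 (C↔G), site 18 (C↔G), site 21 (T↔C).
20 of the 26 sites match, so the percent identity is 20/26 × 100 = 76.92%.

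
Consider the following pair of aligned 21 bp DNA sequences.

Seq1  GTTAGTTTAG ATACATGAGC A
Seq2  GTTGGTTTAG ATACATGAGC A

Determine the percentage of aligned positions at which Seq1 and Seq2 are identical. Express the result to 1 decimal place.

The sequences differ at position 4 (A/G).
20 of the 21 sites match, so the percent identity is 20/21 × 100 = 95.2%.

95.2%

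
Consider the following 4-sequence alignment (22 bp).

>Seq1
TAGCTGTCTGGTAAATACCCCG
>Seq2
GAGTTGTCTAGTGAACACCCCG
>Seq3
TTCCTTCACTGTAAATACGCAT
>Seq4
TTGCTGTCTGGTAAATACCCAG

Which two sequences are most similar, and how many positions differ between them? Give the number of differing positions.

Pairwise Hamming distances:
  Seq1 vs Seq2: 5
  Seq1 vs Seq3: 10
  Seq1 vs Seq4: 2
  Seq2 vs Seq3: 14
  Seq2 vs Seq4: 7
  Seq3 vs Seq4: 8
The smallest is 2, between Seq1 and Seq4.

2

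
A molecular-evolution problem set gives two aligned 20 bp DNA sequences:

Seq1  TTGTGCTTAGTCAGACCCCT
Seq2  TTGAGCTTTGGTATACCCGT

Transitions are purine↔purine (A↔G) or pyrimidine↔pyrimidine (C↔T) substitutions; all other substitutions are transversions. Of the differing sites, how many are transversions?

5

Mismatches occur at site 4 (T→A, transversion), site 9 (A→T, transversion), site 11 (T→G, transversion), site 12 (C→T, transition), site 14 (G→T, transversion), site 19 (C→G, transversion).
Of the 6 differences, 1 transition and 5 transversions, so the answer is 5.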